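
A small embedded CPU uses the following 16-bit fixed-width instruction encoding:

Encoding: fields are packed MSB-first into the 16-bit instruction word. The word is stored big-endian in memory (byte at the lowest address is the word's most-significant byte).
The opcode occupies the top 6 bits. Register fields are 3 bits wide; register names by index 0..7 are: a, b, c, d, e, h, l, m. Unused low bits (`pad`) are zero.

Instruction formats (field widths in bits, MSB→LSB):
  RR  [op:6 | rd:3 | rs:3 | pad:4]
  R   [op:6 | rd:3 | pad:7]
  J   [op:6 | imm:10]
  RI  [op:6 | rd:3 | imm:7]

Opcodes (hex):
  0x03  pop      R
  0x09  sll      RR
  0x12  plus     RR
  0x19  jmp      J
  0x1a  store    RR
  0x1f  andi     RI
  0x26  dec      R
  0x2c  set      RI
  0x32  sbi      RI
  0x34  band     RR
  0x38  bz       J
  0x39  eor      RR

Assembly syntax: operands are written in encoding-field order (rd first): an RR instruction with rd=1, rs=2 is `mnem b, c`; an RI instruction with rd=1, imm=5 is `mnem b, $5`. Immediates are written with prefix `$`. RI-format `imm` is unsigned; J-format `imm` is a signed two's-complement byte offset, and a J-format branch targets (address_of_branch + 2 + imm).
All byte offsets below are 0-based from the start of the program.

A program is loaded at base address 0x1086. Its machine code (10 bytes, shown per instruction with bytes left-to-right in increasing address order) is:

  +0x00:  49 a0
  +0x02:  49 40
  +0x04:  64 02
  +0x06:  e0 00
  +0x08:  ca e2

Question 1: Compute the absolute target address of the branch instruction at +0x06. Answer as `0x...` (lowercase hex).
@+06  big-endian(e0 00) = 0xe000
  op=0xe000>>10=0x38 ⇒ bz (J)
  [9:0] imm=0 = $0
  target = base 0x1086 + off 0x06 + 2 + imm 0 = 0x108e

0x108e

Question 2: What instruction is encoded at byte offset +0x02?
@+02  big-endian(49 40) = 0x4940
  opcode bits[15:10]=0x12: plus/RR
  rd: (w>>7)&0x7=0x2 → c
  rs: (w>>4)&0x7=0x4 → e

plus c, e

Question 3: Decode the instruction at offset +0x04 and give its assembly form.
+0x04: 64 02 ⇒ word 0x6402 (big)
  op=0x6402>>10=0x19 ⇒ jmp (J)
  imm: (w>>0)&0x3ff=0x2 → $2

jmp $2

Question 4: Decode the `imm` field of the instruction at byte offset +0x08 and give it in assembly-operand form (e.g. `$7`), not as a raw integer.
$98

off 0x08: read ca e2 as big → 0xcae2
  op=0xcae2>>10=0x32 ⇒ sbi (RI)
  [9:7] rd=5 = h
  [6:0] imm=98 = $98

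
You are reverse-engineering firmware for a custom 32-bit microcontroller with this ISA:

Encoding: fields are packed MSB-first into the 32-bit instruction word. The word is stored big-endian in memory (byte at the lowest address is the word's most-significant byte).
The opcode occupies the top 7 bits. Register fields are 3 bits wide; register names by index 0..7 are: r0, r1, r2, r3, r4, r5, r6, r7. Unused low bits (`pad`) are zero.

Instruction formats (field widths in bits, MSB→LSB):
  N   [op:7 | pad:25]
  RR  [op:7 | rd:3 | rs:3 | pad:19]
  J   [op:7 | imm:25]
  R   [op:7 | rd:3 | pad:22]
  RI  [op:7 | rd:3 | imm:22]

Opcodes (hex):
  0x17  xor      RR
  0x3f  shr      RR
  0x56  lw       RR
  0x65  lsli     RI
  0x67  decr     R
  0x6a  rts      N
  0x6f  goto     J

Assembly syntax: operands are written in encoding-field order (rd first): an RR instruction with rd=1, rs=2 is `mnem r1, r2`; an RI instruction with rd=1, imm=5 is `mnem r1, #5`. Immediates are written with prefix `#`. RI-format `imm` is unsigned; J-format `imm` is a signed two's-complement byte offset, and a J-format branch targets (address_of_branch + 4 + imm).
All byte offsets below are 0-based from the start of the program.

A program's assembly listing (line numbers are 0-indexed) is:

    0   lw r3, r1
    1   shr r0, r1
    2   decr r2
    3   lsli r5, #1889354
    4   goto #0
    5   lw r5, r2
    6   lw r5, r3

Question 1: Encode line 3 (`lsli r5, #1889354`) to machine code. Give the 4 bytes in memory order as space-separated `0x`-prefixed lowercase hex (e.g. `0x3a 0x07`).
3. lsli fields op=0x65:7|rd=5:3|imm=1889354:22 → word cb5cd44ah → cb 5c d4 4a

0xcb 0x5c 0xd4 0x4a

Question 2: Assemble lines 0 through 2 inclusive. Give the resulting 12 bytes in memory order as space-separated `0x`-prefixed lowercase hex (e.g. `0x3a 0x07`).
0xac 0xc8 0x00 0x00 0x7e 0x08 0x00 0x00 0xce 0x80 0x00 0x00

L0: lw op=0x56:7|rd=3:3|rs=1:3|pad=0:19 ⇒ 0xacc80000 ⇒ big ac c8 00 00
L1: shr op=0x3f:7|rd=0:3|rs=1:3|pad=0:19 ⇒ 0x7e080000 ⇒ big 7e 08 00 00
L2: decr op=0x67:7|rd=2:3|pad=0:22 ⇒ 0xce800000 ⇒ big ce 80 00 00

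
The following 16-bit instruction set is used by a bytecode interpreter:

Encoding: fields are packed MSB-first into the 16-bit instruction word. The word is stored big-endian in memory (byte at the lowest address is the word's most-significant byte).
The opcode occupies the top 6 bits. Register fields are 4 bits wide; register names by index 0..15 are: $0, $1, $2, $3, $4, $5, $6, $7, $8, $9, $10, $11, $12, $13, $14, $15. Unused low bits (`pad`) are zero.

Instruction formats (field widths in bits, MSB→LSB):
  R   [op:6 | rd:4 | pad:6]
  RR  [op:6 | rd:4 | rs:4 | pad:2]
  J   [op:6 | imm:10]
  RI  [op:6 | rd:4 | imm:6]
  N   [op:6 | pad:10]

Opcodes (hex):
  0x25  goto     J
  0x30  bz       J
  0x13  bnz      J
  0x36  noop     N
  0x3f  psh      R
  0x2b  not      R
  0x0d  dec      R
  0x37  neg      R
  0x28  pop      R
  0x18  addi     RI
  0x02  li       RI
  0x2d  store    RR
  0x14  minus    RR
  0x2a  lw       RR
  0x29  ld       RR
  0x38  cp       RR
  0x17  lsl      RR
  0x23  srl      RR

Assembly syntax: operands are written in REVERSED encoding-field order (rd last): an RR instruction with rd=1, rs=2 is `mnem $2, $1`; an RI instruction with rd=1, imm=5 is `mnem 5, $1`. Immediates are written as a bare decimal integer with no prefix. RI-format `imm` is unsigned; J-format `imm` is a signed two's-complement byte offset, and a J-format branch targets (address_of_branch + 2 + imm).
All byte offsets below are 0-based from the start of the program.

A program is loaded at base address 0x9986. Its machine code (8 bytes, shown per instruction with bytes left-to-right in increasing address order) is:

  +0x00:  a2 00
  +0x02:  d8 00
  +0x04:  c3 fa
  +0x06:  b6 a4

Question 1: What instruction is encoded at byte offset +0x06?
store $9, $10

[06] b6 a4 → 0xb6a4
  opcode bits[15:10]=0x2d: store/RR
  [9:6] rd=10 = $10
  [5:2] rs=9 = $9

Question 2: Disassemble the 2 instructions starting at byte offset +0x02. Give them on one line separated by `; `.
@+02  big-endian(d8 00) = 0xd800
  opcode bits[15:10]=0x36: noop/N
@+04  big-endian(c3 fa) = 0xc3fa
  opcode bits[15:10]=0x30: bz/J
  imm@[9:0]=0x3fa (s10→-6) ⇒ -6

noop; bz -6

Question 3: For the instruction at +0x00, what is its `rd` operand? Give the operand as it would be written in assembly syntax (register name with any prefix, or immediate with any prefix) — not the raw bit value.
$8

@+00  big-endian(a2 00) = 0xa200
  op=0xa200>>10=0x28 ⇒ pop (R)
  [9:6] rd=8 = $8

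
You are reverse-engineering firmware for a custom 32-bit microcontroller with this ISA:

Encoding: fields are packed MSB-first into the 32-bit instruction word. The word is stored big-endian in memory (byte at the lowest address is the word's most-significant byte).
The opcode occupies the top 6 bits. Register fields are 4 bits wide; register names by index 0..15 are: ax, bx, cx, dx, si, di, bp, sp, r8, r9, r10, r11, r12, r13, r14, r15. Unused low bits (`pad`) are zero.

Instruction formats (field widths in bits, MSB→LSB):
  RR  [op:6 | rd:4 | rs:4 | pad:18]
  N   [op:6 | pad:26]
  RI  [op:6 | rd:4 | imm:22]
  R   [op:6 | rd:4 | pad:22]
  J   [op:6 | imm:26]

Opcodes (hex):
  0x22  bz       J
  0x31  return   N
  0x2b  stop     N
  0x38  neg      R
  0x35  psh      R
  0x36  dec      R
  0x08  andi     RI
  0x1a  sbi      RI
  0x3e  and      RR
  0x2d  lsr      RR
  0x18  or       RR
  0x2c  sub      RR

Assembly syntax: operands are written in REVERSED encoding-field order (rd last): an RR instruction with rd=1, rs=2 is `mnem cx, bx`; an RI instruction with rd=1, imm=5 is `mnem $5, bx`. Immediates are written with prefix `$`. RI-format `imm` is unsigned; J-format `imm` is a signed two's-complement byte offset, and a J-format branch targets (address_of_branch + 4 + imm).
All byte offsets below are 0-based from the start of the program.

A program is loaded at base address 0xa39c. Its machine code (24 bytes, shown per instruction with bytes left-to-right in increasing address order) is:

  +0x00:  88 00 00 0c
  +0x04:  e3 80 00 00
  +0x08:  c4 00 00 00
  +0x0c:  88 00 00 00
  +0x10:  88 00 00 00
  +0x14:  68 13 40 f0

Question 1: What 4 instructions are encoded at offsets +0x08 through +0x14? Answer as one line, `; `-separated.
off 0x08: read c4 00 00 00 as big → 0xc4000000
  opcode bits[31:26]=0x31: return/N
off 0x0c: read 88 00 00 00 as big → 0x88000000
  opcode bits[31:26]=0x22: bz/J
  imm@[25:0]=0x0 ⇒ $0
off 0x10: read 88 00 00 00 as big → 0x88000000
  opcode bits[31:26]=0x22: bz/J
  imm@[25:0]=0x0 ⇒ $0
off 0x14: read 68 13 40 f0 as big → 0x681340f0
  opcode bits[31:26]=0x1a: sbi/RI
  rd@[25:22]=0x0 ⇒ ax
  imm@[21:0]=0x1340f0 ⇒ $1261808

return; bz $0; bz $0; sbi $1261808, ax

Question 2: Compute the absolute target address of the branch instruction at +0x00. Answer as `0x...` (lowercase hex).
0xa3ac

off 0x00: read 88 00 00 0c as big → 0x8800000c
  opcode bits[31:26]=0x22: bz/J
  imm: (w>>0)&0x3ffffff=0xc → $12
  target = base 0xa39c + off 0x00 + 4 + imm 12 = 0xa3ac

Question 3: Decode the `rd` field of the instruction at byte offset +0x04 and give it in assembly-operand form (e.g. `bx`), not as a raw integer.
r14

@+04  big-endian(e3 80 00 00) = 0xe3800000
  op=0xe3800000>>26=0x38 ⇒ neg (R)
  rd: (w>>22)&0xf=0xe → r14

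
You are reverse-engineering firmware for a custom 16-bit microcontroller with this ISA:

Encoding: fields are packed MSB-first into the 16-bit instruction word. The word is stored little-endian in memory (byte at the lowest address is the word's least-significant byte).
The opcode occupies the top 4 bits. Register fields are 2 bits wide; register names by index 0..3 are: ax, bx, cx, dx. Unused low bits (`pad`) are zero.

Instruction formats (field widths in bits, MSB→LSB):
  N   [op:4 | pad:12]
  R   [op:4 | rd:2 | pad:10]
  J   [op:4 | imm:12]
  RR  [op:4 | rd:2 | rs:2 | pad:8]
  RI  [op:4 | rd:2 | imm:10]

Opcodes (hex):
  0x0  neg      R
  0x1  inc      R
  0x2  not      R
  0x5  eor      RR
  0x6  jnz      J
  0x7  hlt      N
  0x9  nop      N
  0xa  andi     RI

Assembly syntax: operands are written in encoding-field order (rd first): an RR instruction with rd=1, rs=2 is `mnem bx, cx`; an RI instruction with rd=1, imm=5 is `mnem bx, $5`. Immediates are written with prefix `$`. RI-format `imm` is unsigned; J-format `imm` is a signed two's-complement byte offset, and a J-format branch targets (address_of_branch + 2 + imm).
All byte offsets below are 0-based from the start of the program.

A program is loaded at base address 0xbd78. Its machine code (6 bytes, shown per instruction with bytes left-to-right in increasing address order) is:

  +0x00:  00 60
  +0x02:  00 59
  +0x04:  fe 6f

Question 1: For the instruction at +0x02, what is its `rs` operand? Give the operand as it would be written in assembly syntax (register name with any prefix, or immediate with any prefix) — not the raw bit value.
@+02  little-endian(00 59) = 0x5900
  opcode bits[15:12]=0x5: eor/RR
  rd@[11:10]=0x2 ⇒ cx
  rs@[9:8]=0x1 ⇒ bx

bx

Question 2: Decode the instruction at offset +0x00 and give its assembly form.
jnz $0

@+00  little-endian(00 60) = 0x6000
  top 4b → 0x6 → jnz [J]
  [11:0] imm=0 = $0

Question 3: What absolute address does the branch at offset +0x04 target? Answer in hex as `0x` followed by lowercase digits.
0xbd7c

@+04  little-endian(fe 6f) = 0x6ffe
  op=0x6ffe>>12=0x6 ⇒ jnz (J)
  imm: (w>>0)&0xfff=0xffe (s12→-2) → $-2
  target = base 0xbd78 + off 0x04 + 2 + imm -2 = 0xbd7c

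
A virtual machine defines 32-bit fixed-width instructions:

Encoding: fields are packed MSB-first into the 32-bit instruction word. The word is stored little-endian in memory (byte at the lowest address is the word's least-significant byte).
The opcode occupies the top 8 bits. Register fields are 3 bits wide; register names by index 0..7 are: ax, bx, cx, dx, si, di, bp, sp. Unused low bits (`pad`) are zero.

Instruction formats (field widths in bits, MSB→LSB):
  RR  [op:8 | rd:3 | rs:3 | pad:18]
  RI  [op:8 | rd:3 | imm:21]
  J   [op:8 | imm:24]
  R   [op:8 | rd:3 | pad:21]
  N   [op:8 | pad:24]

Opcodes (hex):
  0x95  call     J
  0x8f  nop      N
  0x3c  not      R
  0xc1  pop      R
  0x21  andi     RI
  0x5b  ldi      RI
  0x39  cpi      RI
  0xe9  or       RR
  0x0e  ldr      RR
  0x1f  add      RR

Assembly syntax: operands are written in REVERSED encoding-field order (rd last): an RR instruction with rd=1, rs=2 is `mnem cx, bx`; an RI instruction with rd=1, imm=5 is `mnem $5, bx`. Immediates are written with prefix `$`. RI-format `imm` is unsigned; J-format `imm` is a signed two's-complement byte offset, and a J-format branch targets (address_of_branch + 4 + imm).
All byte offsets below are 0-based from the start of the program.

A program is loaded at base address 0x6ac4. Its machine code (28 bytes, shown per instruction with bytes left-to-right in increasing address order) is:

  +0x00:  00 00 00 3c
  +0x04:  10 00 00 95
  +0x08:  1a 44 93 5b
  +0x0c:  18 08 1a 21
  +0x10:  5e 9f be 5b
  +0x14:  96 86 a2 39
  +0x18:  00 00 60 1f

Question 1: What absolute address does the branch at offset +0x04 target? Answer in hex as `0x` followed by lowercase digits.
0x6adc

+0x04: 10 00 00 95 ⇒ word 0x95000010 (little)
  top 8b → 0x95 → call [J]
  imm@[23:0]=0x10 ⇒ $16
  target = base 0x6ac4 + off 0x04 + 4 + imm 16 = 0x6adc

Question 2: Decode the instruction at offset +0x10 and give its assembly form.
@+10  little-endian(5e 9f be 5b) = 0x5bbe9f5e
  top 8b → 0x5b → ldi [RI]
  rd: (w>>21)&0x7=0x5 → di
  imm: (w>>0)&0x1fffff=0x1e9f5e → $2006878

ldi $2006878, di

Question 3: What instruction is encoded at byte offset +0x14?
cpi $165526, di

[14] 96 86 a2 39 → 0x39a28696
  top 8b → 0x39 → cpi [RI]
  rd@[23:21]=0x5 ⇒ di
  imm@[20:0]=0x28696 ⇒ $165526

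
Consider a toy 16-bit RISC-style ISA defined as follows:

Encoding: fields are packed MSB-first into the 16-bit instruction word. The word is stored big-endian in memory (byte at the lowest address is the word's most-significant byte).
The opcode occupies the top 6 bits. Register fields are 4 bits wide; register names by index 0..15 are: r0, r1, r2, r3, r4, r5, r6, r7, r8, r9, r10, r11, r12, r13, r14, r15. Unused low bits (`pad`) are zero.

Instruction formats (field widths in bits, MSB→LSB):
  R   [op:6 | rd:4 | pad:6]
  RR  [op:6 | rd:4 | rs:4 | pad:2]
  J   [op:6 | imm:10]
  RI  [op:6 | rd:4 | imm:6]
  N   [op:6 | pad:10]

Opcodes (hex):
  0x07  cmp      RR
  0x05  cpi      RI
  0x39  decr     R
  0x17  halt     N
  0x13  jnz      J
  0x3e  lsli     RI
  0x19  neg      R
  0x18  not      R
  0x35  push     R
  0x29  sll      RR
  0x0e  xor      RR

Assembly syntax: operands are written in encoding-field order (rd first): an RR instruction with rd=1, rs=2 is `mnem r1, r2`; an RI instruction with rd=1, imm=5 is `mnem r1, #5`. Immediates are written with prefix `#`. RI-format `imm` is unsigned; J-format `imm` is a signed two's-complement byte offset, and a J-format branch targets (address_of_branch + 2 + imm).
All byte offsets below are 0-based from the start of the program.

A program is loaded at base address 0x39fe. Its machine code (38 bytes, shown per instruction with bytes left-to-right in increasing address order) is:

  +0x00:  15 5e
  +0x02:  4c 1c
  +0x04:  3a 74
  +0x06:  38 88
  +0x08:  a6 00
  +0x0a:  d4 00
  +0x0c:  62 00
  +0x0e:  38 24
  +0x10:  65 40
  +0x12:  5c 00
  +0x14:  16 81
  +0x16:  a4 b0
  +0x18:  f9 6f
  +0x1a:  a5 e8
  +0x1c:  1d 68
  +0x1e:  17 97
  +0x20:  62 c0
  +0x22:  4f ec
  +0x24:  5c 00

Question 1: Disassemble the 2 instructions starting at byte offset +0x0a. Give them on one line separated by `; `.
push r0; not r8

+0x0a: d4 00 ⇒ word 0xd400 (big)
  top 6b → 0x35 → push [R]
  rd@[9:6]=0x0 ⇒ r0
+0x0c: 62 00 ⇒ word 0x6200 (big)
  top 6b → 0x18 → not [R]
  rd@[9:6]=0x8 ⇒ r8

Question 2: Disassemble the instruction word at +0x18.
off 0x18: read f9 6f as big → 0xf96f
  top 6b → 0x3e → lsli [RI]
  [9:6] rd=5 = r5
  [5:0] imm=47 = #47

lsli r5, #47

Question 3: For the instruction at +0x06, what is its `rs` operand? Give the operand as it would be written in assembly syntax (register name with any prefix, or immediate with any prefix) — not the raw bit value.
@+06  big-endian(38 88) = 0x3888
  top 6b → 0xe → xor [RR]
  rd@[9:6]=0x2 ⇒ r2
  rs@[5:2]=0x2 ⇒ r2

r2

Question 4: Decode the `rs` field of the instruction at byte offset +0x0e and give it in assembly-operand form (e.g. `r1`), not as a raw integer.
+0x0e: 38 24 ⇒ word 0x3824 (big)
  top 6b → 0xe → xor [RR]
  rd@[9:6]=0x0 ⇒ r0
  rs@[5:2]=0x9 ⇒ r9

r9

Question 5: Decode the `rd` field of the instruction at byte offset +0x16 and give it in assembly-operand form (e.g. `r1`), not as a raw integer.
off 0x16: read a4 b0 as big → 0xa4b0
  top 6b → 0x29 → sll [RR]
  rd: (w>>6)&0xf=0x2 → r2
  rs: (w>>2)&0xf=0xc → r12

r2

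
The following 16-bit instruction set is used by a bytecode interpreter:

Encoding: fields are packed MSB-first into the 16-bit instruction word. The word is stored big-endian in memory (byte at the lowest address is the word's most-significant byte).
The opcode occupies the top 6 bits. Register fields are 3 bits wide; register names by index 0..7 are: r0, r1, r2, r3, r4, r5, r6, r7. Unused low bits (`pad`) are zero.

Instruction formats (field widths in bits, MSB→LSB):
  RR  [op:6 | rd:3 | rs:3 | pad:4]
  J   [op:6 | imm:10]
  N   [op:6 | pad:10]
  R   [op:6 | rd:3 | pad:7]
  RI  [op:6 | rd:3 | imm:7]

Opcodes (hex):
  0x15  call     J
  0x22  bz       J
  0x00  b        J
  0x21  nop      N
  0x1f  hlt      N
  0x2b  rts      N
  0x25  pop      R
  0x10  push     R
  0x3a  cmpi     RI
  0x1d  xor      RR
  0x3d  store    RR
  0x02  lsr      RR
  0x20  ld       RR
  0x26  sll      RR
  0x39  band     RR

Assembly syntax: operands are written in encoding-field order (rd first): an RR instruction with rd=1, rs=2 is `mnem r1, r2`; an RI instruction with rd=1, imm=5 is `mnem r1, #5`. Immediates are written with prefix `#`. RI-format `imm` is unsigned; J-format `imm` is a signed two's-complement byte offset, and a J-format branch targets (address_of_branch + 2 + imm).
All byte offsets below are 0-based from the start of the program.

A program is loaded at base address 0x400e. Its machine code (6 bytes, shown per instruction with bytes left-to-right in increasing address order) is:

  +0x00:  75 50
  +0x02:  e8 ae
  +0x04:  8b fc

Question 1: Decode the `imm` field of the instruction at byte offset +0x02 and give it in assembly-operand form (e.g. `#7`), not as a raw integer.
@+02  big-endian(e8 ae) = 0xe8ae
  top 6b → 0x3a → cmpi [RI]
  rd@[9:7]=0x1 ⇒ r1
  imm@[6:0]=0x2e ⇒ #46

#46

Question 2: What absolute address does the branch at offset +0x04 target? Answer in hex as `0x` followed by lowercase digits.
[04] 8b fc → 0x8bfc
  top 6b → 0x22 → bz [J]
  [9:0] imm=1020 (s10→-4) = #-4
  target = base 0x400e + off 0x04 + 2 + imm -4 = 0x4010

0x4010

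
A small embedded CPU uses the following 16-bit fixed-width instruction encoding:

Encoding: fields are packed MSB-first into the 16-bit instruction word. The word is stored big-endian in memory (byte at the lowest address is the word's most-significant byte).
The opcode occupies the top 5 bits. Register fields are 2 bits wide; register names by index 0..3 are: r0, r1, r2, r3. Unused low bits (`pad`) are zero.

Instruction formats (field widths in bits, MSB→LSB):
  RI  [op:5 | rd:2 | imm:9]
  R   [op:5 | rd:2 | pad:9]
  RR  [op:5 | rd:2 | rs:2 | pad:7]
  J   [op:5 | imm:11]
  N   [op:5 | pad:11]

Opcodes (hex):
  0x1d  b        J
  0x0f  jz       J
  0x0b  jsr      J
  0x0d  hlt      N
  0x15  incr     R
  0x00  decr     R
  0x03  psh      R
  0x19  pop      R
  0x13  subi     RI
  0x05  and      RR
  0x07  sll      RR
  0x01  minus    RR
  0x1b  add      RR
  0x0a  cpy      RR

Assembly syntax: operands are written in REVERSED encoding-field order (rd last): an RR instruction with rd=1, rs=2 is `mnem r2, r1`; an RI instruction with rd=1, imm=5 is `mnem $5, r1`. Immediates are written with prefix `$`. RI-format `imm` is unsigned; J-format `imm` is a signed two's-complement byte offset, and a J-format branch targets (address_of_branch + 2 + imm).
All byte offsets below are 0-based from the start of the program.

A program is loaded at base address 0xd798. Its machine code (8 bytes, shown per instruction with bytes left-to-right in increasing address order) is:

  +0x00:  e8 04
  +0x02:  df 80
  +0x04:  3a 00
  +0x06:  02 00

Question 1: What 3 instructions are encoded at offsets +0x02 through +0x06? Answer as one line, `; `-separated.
add r3, r3; sll r0, r1; decr r1

off 0x02: read df 80 as big → 0xdf80
  op=0xdf80>>11=0x1b ⇒ add (RR)
  [10:9] rd=3 = r3
  [8:7] rs=3 = r3
off 0x04: read 3a 00 as big → 0x3a00
  op=0x3a00>>11=0x7 ⇒ sll (RR)
  [10:9] rd=1 = r1
  [8:7] rs=0 = r0
off 0x06: read 02 00 as big → 0x0200
  op=0x0200>>11=0x0 ⇒ decr (R)
  [10:9] rd=1 = r1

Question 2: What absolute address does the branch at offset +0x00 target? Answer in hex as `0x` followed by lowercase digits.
+0x00: e8 04 ⇒ word 0xe804 (big)
  top 5b → 0x1d → b [J]
  imm: (w>>0)&0x7ff=0x4 → $4
  target = base 0xd798 + off 0x00 + 2 + imm 4 = 0xd79e

0xd79e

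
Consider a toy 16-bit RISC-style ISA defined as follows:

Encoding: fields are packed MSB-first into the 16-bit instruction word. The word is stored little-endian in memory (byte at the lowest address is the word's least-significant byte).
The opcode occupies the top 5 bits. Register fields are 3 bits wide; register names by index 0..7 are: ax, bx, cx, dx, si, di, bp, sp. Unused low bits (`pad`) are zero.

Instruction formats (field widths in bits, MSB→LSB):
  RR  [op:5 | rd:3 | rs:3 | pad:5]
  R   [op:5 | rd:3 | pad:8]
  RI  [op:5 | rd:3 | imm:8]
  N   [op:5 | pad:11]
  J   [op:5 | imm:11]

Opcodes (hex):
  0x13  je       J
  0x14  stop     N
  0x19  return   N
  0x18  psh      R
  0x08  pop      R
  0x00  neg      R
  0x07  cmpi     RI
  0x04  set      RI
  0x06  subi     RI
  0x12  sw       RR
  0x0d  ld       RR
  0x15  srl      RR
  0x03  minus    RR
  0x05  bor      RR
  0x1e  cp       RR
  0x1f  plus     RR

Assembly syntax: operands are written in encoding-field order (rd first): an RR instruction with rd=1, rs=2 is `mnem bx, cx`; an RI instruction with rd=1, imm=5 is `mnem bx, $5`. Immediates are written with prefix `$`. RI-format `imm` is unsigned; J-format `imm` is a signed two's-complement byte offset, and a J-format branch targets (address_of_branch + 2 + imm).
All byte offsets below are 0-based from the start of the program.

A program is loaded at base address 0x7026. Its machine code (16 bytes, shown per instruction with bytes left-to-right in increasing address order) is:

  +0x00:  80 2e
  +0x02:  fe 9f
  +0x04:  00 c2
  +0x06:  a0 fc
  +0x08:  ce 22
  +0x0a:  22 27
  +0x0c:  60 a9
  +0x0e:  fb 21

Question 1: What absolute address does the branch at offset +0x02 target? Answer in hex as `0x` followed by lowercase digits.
0x7028

[02] fe 9f → 0x9ffe
  opcode bits[15:11]=0x13: je/J
  imm@[10:0]=0x7fe (s11→-2) ⇒ $-2
  target = base 0x7026 + off 0x02 + 2 + imm -2 = 0x7028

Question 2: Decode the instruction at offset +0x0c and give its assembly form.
srl bx, dx

+0x0c: 60 a9 ⇒ word 0xa960 (little)
  op=0xa960>>11=0x15 ⇒ srl (RR)
  rd@[10:8]=0x1 ⇒ bx
  rs@[7:5]=0x3 ⇒ dx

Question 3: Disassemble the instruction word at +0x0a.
+0x0a: 22 27 ⇒ word 0x2722 (little)
  opcode bits[15:11]=0x4: set/RI
  [10:8] rd=7 = sp
  [7:0] imm=34 = $34

set sp, $34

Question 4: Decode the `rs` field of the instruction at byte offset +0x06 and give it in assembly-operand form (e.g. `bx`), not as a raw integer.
[06] a0 fc → 0xfca0
  top 5b → 0x1f → plus [RR]
  rd@[10:8]=0x4 ⇒ si
  rs@[7:5]=0x5 ⇒ di

di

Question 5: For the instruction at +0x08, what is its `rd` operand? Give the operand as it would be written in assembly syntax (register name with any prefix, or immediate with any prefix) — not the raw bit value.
cx

off 0x08: read ce 22 as little → 0x22ce
  opcode bits[15:11]=0x4: set/RI
  [10:8] rd=2 = cx
  [7:0] imm=206 = $206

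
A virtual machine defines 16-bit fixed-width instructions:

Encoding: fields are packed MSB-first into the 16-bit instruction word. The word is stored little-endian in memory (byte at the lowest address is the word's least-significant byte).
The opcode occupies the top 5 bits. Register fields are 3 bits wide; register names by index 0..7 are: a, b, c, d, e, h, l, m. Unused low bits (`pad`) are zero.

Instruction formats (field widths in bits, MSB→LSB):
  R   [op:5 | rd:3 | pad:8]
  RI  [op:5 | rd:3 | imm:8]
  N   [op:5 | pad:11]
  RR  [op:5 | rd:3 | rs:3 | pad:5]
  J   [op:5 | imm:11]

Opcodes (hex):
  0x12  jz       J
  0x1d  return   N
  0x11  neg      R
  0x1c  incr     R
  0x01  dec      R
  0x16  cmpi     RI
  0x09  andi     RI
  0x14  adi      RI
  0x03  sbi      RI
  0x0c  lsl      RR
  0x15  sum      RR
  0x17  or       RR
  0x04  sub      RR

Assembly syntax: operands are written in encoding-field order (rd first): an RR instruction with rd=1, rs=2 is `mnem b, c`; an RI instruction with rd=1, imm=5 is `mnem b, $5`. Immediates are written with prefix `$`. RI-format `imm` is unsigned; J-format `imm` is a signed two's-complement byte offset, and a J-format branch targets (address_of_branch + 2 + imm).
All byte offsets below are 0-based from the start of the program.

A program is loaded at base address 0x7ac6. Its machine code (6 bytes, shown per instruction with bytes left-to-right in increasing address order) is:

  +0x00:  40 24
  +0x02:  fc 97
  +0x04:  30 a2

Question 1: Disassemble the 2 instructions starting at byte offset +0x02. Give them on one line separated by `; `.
jz $-4; adi c, $48

+0x02: fc 97 ⇒ word 0x97fc (little)
  top 5b → 0x12 → jz [J]
  [10:0] imm=2044 (s11→-4) = $-4
+0x04: 30 a2 ⇒ word 0xa230 (little)
  top 5b → 0x14 → adi [RI]
  [10:8] rd=2 = c
  [7:0] imm=48 = $48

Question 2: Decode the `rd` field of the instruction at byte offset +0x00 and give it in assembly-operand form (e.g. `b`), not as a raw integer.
e

+0x00: 40 24 ⇒ word 0x2440 (little)
  op=0x2440>>11=0x4 ⇒ sub (RR)
  [10:8] rd=4 = e
  [7:5] rs=2 = c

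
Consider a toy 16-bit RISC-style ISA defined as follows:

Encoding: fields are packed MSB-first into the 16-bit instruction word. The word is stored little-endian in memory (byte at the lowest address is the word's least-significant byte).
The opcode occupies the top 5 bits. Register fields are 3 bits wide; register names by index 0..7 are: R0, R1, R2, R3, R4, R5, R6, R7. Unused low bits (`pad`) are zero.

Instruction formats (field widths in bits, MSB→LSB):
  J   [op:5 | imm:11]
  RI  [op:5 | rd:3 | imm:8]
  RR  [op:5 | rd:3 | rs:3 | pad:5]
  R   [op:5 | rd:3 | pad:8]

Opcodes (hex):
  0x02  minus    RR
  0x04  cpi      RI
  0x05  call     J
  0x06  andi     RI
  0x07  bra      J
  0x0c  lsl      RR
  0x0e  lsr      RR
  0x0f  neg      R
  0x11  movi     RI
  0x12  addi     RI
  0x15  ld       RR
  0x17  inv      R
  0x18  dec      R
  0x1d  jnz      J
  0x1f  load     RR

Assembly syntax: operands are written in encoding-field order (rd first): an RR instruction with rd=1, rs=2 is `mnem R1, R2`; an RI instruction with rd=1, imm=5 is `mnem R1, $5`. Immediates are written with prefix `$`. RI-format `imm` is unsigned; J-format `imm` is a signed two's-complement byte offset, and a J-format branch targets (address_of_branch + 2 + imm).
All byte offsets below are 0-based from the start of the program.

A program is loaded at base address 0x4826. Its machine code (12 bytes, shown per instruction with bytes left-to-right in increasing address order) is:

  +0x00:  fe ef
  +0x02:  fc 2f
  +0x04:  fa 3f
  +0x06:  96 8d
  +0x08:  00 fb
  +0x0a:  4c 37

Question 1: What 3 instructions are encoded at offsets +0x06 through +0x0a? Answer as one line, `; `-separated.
+0x06: 96 8d ⇒ word 0x8d96 (little)
  top 5b → 0x11 → movi [RI]
  rd: (w>>8)&0x7=0x5 → R5
  imm: (w>>0)&0xff=0x96 → $150
+0x08: 00 fb ⇒ word 0xfb00 (little)
  top 5b → 0x1f → load [RR]
  rd: (w>>8)&0x7=0x3 → R3
  rs: (w>>5)&0x7=0x0 → R0
+0x0a: 4c 37 ⇒ word 0x374c (little)
  top 5b → 0x6 → andi [RI]
  rd: (w>>8)&0x7=0x7 → R7
  imm: (w>>0)&0xff=0x4c → $76

movi R5, $150; load R3, R0; andi R7, $76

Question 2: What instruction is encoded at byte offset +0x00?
jnz $-2

off 0x00: read fe ef as little → 0xeffe
  opcode bits[15:11]=0x1d: jnz/J
  imm: (w>>0)&0x7ff=0x7fe (s11→-2) → $-2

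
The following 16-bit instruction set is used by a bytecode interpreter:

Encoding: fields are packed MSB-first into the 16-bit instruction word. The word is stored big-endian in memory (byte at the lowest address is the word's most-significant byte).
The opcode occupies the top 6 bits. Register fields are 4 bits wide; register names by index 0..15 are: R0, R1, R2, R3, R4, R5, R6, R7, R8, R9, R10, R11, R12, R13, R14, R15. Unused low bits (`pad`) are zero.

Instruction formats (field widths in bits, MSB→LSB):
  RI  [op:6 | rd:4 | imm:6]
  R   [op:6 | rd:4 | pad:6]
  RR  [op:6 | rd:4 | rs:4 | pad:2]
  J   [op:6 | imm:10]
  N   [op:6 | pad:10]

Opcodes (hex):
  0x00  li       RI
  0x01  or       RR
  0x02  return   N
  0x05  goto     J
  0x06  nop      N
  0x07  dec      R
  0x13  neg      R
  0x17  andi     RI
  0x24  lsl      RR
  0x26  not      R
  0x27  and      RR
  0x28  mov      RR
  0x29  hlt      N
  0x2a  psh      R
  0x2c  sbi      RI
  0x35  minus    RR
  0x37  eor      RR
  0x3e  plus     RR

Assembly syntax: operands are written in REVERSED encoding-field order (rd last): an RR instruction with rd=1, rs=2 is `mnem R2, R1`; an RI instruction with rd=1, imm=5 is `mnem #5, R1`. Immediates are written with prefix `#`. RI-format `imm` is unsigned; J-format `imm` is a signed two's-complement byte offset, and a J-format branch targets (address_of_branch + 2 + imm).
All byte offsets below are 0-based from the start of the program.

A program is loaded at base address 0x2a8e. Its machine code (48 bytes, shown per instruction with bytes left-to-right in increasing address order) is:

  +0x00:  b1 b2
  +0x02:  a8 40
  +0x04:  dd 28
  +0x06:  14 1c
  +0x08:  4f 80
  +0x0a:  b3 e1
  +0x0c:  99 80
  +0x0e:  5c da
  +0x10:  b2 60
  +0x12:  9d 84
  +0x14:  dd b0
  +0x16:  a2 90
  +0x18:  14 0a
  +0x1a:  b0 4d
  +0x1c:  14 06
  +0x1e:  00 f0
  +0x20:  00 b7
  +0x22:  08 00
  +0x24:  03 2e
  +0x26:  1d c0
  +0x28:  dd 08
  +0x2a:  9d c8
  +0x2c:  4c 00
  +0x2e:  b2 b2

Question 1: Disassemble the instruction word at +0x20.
[20] 00 b7 → 0x00b7
  top 6b → 0x0 → li [RI]
  rd: (w>>6)&0xf=0x2 → R2
  imm: (w>>0)&0x3f=0x37 → #55

li #55, R2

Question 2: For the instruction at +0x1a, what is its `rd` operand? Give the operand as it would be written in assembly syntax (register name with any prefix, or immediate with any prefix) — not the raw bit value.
R1

[1a] b0 4d → 0xb04d
  opcode bits[15:10]=0x2c: sbi/RI
  rd@[9:6]=0x1 ⇒ R1
  imm@[5:0]=0xd ⇒ #13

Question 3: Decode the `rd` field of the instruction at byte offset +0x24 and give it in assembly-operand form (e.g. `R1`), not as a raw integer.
R12

off 0x24: read 03 2e as big → 0x032e
  top 6b → 0x0 → li [RI]
  [9:6] rd=12 = R12
  [5:0] imm=46 = #46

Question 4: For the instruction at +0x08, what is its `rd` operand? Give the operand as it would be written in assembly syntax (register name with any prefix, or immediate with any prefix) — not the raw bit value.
@+08  big-endian(4f 80) = 0x4f80
  op=0x4f80>>10=0x13 ⇒ neg (R)
  rd@[9:6]=0xe ⇒ R14

R14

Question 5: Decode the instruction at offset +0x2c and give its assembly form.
neg R0

[2c] 4c 00 → 0x4c00
  top 6b → 0x13 → neg [R]
  rd@[9:6]=0x0 ⇒ R0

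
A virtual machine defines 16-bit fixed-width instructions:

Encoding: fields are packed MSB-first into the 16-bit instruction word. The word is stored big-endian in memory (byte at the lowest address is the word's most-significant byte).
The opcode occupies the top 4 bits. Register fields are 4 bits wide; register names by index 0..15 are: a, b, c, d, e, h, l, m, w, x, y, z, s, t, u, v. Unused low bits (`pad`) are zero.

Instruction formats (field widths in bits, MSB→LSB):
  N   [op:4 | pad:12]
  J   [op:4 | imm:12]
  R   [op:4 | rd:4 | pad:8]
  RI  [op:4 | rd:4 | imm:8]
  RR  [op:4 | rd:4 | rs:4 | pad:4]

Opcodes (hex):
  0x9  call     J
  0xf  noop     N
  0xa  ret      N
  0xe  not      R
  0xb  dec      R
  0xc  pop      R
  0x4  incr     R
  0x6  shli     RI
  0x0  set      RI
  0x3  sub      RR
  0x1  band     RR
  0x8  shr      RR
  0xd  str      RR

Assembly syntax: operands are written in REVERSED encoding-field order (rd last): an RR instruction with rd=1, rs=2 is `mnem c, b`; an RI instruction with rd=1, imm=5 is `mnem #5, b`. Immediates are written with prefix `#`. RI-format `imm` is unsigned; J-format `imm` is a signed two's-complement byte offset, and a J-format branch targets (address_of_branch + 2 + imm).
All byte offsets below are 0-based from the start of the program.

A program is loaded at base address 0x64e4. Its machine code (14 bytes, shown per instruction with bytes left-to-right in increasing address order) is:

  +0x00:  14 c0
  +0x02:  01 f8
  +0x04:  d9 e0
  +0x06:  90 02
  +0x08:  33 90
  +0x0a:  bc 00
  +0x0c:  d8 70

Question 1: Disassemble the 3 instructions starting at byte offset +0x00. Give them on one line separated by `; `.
band s, e; set #248, b; str u, x

[00] 14 c0 → 0x14c0
  op=0x14c0>>12=0x1 ⇒ band (RR)
  rd: (w>>8)&0xf=0x4 → e
  rs: (w>>4)&0xf=0xc → s
[02] 01 f8 → 0x01f8
  op=0x01f8>>12=0x0 ⇒ set (RI)
  rd: (w>>8)&0xf=0x1 → b
  imm: (w>>0)&0xff=0xf8 → #248
[04] d9 e0 → 0xd9e0
  op=0xd9e0>>12=0xd ⇒ str (RR)
  rd: (w>>8)&0xf=0x9 → x
  rs: (w>>4)&0xf=0xe → u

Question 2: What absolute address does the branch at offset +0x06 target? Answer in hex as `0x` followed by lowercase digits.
0x64ee

off 0x06: read 90 02 as big → 0x9002
  opcode bits[15:12]=0x9: call/J
  imm@[11:0]=0x2 ⇒ #2
  target = base 0x64e4 + off 0x06 + 2 + imm 2 = 0x64ee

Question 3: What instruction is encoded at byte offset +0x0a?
off 0x0a: read bc 00 as big → 0xbc00
  opcode bits[15:12]=0xb: dec/R
  rd@[11:8]=0xc ⇒ s

dec s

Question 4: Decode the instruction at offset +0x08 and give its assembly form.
off 0x08: read 33 90 as big → 0x3390
  opcode bits[15:12]=0x3: sub/RR
  rd@[11:8]=0x3 ⇒ d
  rs@[7:4]=0x9 ⇒ x

sub x, d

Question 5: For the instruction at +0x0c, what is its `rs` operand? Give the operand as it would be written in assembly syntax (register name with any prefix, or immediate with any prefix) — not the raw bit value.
m

[0c] d8 70 → 0xd870
  opcode bits[15:12]=0xd: str/RR
  rd: (w>>8)&0xf=0x8 → w
  rs: (w>>4)&0xf=0x7 → m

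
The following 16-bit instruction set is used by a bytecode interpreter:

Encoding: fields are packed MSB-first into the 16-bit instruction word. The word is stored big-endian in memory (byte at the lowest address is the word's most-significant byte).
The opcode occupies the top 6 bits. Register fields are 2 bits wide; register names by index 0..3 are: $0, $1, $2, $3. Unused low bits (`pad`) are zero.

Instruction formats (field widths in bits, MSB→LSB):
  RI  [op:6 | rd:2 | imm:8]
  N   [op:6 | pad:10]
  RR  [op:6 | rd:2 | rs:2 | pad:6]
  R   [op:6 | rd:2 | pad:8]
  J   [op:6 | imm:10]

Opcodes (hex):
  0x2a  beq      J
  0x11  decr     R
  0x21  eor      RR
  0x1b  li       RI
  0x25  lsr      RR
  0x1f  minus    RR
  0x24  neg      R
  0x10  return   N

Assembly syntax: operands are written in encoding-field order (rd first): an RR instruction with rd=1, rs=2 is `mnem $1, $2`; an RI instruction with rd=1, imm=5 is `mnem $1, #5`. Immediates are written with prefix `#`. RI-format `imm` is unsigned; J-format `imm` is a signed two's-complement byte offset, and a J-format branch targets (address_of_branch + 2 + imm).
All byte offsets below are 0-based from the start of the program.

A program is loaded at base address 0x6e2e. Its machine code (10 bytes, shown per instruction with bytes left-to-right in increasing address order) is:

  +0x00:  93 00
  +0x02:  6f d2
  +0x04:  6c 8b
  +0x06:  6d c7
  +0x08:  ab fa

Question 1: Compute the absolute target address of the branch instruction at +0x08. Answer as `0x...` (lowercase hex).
[08] ab fa → 0xabfa
  op=0xabfa>>10=0x2a ⇒ beq (J)
  imm: (w>>0)&0x3ff=0x3fa (s10→-6) → #-6
  target = base 0x6e2e + off 0x08 + 2 + imm -6 = 0x6e32

0x6e32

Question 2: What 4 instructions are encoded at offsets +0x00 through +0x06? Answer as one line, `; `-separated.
off 0x00: read 93 00 as big → 0x9300
  top 6b → 0x24 → neg [R]
  [9:8] rd=3 = $3
off 0x02: read 6f d2 as big → 0x6fd2
  top 6b → 0x1b → li [RI]
  [9:8] rd=3 = $3
  [7:0] imm=210 = #210
off 0x04: read 6c 8b as big → 0x6c8b
  top 6b → 0x1b → li [RI]
  [9:8] rd=0 = $0
  [7:0] imm=139 = #139
off 0x06: read 6d c7 as big → 0x6dc7
  top 6b → 0x1b → li [RI]
  [9:8] rd=1 = $1
  [7:0] imm=199 = #199

neg $3; li $3, #210; li $0, #139; li $1, #199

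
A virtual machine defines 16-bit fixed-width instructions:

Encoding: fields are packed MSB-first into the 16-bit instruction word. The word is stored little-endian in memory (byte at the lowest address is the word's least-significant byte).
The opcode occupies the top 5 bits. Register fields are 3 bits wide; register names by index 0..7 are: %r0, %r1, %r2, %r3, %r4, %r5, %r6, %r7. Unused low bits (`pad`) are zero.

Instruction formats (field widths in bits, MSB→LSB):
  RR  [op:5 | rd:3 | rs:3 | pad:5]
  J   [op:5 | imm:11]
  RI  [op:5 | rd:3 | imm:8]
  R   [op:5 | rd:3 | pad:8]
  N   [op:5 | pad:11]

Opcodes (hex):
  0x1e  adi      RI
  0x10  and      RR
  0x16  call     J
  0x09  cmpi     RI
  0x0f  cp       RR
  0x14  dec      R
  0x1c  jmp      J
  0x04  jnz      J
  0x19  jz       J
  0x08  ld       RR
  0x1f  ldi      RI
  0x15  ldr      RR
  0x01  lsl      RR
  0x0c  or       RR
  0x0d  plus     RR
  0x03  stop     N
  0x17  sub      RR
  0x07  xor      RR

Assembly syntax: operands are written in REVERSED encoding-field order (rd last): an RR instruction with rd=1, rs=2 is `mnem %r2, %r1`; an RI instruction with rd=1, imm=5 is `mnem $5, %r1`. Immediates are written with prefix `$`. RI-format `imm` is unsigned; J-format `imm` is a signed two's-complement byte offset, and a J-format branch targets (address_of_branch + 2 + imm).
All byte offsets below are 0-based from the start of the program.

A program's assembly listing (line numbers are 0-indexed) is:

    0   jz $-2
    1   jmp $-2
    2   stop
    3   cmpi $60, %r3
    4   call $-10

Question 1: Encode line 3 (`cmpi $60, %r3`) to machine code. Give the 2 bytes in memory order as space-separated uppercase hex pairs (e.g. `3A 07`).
3C 4B

line 3 (cmpi): pack op=0x9:5|rd=3:3|imm=60:8 = 0x4b3c; little→ 3c 4b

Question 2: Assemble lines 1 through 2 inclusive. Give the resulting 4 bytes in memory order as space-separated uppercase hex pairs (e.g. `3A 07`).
1. jmp fields op=0x1c:5|imm=-2:11 → word e7feh → fe e7
2. stop fields op=0x3:5|pad=0:11 → word 1800h → 00 18

FE E7 00 18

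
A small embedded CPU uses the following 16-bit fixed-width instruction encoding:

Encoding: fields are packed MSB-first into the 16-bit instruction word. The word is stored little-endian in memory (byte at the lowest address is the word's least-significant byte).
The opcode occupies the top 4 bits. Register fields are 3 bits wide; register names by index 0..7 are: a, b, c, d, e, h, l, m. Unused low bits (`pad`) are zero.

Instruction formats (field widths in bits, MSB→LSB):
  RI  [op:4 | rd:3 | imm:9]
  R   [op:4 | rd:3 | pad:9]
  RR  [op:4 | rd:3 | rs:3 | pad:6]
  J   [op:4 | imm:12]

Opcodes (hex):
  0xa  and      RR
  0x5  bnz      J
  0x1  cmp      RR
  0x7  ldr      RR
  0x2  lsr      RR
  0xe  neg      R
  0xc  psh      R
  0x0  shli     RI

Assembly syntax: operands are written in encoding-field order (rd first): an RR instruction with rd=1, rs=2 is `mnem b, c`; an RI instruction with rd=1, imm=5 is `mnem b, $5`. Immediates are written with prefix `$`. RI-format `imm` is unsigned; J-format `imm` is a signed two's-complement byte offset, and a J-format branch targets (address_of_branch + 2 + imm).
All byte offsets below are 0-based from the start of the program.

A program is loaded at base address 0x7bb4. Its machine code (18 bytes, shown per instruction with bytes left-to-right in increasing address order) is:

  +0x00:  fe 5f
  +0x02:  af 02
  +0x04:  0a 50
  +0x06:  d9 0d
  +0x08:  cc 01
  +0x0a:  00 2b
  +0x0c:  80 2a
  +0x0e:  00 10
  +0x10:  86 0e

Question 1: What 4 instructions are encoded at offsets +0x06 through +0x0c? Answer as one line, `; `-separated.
+0x06: d9 0d ⇒ word 0x0dd9 (little)
  op=0x0dd9>>12=0x0 ⇒ shli (RI)
  rd@[11:9]=0x6 ⇒ l
  imm@[8:0]=0x1d9 ⇒ $473
+0x08: cc 01 ⇒ word 0x01cc (little)
  op=0x01cc>>12=0x0 ⇒ shli (RI)
  rd@[11:9]=0x0 ⇒ a
  imm@[8:0]=0x1cc ⇒ $460
+0x0a: 00 2b ⇒ word 0x2b00 (little)
  op=0x2b00>>12=0x2 ⇒ lsr (RR)
  rd@[11:9]=0x5 ⇒ h
  rs@[8:6]=0x4 ⇒ e
+0x0c: 80 2a ⇒ word 0x2a80 (little)
  op=0x2a80>>12=0x2 ⇒ lsr (RR)
  rd@[11:9]=0x5 ⇒ h
  rs@[8:6]=0x2 ⇒ c

shli l, $473; shli a, $460; lsr h, e; lsr h, c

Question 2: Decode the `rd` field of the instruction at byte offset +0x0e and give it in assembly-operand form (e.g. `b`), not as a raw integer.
a

+0x0e: 00 10 ⇒ word 0x1000 (little)
  opcode bits[15:12]=0x1: cmp/RR
  [11:9] rd=0 = a
  [8:6] rs=0 = a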